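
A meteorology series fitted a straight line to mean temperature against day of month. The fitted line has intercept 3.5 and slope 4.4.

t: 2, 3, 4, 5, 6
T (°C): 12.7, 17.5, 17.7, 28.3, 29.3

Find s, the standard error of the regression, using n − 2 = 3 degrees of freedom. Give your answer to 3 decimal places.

t=2: T̂ = 3.5 + 4.4·2 = 12.3; e = 12.7 − 12.3 = 0.4
t=3: T̂ = 3.5 + 4.4·3 = 16.7; e = 17.5 − 16.7 = 0.8
t=4: T̂ = 3.5 + 4.4·4 = 21.1; e = 17.7 − 21.1 = -3.4
t=5: T̂ = 3.5 + 4.4·5 = 25.5; e = 28.3 − 25.5 = 2.8
t=6: T̂ = 3.5 + 4.4·6 = 29.9; e = 29.3 − 29.9 = -0.6
SSE = 0.16 + 0.64 + 11.56 + 7.84 + 0.36 = 20.56
s = √(20.56/3) = √6.85333 ≈ 2.618

s = 2.618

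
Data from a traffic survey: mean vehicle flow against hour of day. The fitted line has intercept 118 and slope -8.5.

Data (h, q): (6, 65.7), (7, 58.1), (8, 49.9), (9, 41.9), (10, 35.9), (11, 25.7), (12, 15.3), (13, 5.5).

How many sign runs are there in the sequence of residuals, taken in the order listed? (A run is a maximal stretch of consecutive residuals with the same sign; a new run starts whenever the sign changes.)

3 runs

h=6: ŷ = 118 − 8.5·6 = 67; e = 65.7 − 67 = -1.3
h=7: ŷ = 118 − 8.5·7 = 58.5; e = 58.1 − 58.5 = -0.4
h=8: ŷ = 118 − 8.5·8 = 50; e = 49.9 − 50 = -0.1
h=9: ŷ = 118 − 8.5·9 = 41.5; e = 41.9 − 41.5 = 0.4
h=10: ŷ = 118 − 8.5·10 = 33; e = 35.9 − 33 = 2.9
h=11: ŷ = 118 − 8.5·11 = 24.5; e = 25.7 − 24.5 = 1.2
h=12: ŷ = 118 − 8.5·12 = 16; e = 15.3 − 16 = -0.7
h=13: ŷ = 118 − 8.5·13 = 7.5; e = 5.5 − 7.5 = -2
Signs: − − − + + + − −
Runs: −×3, +×3, −×2 → 3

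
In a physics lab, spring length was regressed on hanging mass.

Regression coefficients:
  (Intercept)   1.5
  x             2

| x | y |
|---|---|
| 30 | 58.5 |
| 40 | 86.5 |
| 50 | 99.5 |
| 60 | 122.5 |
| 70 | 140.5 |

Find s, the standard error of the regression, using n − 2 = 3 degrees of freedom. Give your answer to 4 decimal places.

s = 3.6515

x=30: ŷ = 1.5 + 2·30 = 61.5; r = 58.5 − 61.5 = -3
x=40: ŷ = 1.5 + 2·40 = 81.5; r = 86.5 − 81.5 = 5
x=50: ŷ = 1.5 + 2·50 = 101.5; r = 99.5 − 101.5 = -2
x=60: ŷ = 1.5 + 2·60 = 121.5; r = 122.5 − 121.5 = 1
x=70: ŷ = 1.5 + 2·70 = 141.5; r = 140.5 − 141.5 = -1
SSE = 9 + 25 + 4 + 1 + 1 = 40
s = √(40/3) = √13.3333 ≈ 3.6515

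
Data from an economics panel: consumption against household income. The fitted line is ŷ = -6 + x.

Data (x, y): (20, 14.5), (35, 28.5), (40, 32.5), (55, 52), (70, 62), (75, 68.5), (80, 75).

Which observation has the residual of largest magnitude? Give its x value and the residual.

x = 55, r = 3

x=20: ŷ = -6 + 20 = 14; r = 14.5 − 14 = 0.5
x=35: ŷ = -6 + 35 = 29; r = 28.5 − 29 = -0.5
x=40: ŷ = -6 + 40 = 34; r = 32.5 − 34 = -1.5
x=55: ŷ = -6 + 55 = 49; r = 52 − 49 = 3
x=70: ŷ = -6 + 70 = 64; r = 62 − 64 = -2
x=75: ŷ = -6 + 75 = 69; r = 68.5 − 69 = -0.5
x=80: ŷ = -6 + 80 = 74; r = 75 − 74 = 1
Largest |r| is 3 at x = 55, residual 3.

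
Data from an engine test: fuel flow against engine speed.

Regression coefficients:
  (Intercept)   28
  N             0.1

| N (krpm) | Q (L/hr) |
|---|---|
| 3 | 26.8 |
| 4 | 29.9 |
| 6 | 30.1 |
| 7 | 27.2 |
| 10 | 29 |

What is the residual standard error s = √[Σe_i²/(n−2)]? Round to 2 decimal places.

N=3: ŷ = 28 + 0.1·3 = 28.3; e = 26.8 − 28.3 = -1.5
N=4: ŷ = 28 + 0.1·4 = 28.4; e = 29.9 − 28.4 = 1.5
N=6: ŷ = 28 + 0.1·6 = 28.6; e = 30.1 − 28.6 = 1.5
N=7: ŷ = 28 + 0.1·7 = 28.7; e = 27.2 − 28.7 = -1.5
N=10: ŷ = 28 + 0.1·10 = 29; e = 29 − 29 = 0
SSE = 2.25 + 2.25 + 2.25 + 2.25 + 0 = 9
s = √(9/3) = √3 ≈ 1.73

s = 1.73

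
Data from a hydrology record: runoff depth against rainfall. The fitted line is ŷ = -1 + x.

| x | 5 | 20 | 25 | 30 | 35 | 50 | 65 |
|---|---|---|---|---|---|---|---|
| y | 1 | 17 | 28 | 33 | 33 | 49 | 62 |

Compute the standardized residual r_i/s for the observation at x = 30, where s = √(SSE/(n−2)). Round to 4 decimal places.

x=5: ŷ = -1 + 5 = 4; r = 1 − 4 = -3
x=20: ŷ = -1 + 20 = 19; r = 17 − 19 = -2
x=25: ŷ = -1 + 25 = 24; r = 28 − 24 = 4
x=30: ŷ = -1 + 30 = 29; r = 33 − 29 = 4
x=35: ŷ = -1 + 35 = 34; r = 33 − 34 = -1
x=50: ŷ = -1 + 50 = 49; r = 49 − 49 = 0
x=65: ŷ = -1 + 65 = 64; r = 62 − 64 = -2
SSE = 9 + 4 + 16 + 16 + 1 + 0 + 4 = 50
s = √(50/5) = 3.16228
r/s = 4 / 3.16228 = 1.2649

1.2649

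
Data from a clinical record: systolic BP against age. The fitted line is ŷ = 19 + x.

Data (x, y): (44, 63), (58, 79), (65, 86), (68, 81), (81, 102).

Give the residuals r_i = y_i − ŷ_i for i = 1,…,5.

0, 2, 2, -6, 2

x=44: ŷ = 19 + 44 = 63; r = 63 − 63 = 0
x=58: ŷ = 19 + 58 = 77; r = 79 − 77 = 2
x=65: ŷ = 19 + 65 = 84; r = 86 − 84 = 2
x=68: ŷ = 19 + 68 = 87; r = 81 − 87 = -6
x=81: ŷ = 19 + 81 = 100; r = 102 − 100 = 2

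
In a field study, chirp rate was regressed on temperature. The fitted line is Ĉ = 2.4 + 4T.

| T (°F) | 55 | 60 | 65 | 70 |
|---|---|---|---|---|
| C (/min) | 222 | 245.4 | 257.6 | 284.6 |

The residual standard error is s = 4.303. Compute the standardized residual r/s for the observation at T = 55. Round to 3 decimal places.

-0.093

Ĉ = 2.4 + 4·55 = 222.4
r = 222 − 222.4 = -0.4
r/s = -0.4 / 4.303 = -0.093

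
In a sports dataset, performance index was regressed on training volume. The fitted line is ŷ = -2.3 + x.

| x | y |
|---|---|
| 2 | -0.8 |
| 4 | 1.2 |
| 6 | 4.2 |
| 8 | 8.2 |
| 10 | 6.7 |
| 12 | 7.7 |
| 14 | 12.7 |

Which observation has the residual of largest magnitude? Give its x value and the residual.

x=2: ŷ = -2.3 + 2 = -0.3; r = -0.8 − (-0.3) = -0.5
x=4: ŷ = -2.3 + 4 = 1.7; r = 1.2 − 1.7 = -0.5
x=6: ŷ = -2.3 + 6 = 3.7; r = 4.2 − 3.7 = 0.5
x=8: ŷ = -2.3 + 8 = 5.7; r = 8.2 − 5.7 = 2.5
x=10: ŷ = -2.3 + 10 = 7.7; r = 6.7 − 7.7 = -1
x=12: ŷ = -2.3 + 12 = 9.7; r = 7.7 − 9.7 = -2
x=14: ŷ = -2.3 + 14 = 11.7; r = 12.7 − 11.7 = 1
Largest |r| is 2.5 at x = 8, residual 2.5.

x = 8, r = 2.5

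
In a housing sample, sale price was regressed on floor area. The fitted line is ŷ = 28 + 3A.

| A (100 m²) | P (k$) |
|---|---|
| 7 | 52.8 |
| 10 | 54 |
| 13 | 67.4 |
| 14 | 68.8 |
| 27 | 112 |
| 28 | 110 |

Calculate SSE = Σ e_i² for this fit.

A=7: ŷ = 28 + 3·7 = 49; e = 52.8 − 49 = 3.8
A=10: ŷ = 28 + 3·10 = 58; e = 54 − 58 = -4
A=13: ŷ = 28 + 3·13 = 67; e = 67.4 − 67 = 0.4
A=14: ŷ = 28 + 3·14 = 70; e = 68.8 − 70 = -1.2
A=27: ŷ = 28 + 3·27 = 109; e = 112 − 109 = 3
A=28: ŷ = 28 + 3·28 = 112; e = 110 − 112 = -2
SSE = 14.44 + 16 + 0.16 + 1.44 + 9 + 4 = 45.04

SSE = 45.04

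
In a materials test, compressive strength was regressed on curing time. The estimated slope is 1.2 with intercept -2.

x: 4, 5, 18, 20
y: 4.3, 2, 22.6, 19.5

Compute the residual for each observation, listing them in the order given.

1.5, -2, 3, -2.5

x=4: ŷ = -2 + 1.2·4 = 2.8; r = 4.3 − 2.8 = 1.5
x=5: ŷ = -2 + 1.2·5 = 4; r = 2 − 4 = -2
x=18: ŷ = -2 + 1.2·18 = 19.6; r = 22.6 − 19.6 = 3
x=20: ŷ = -2 + 1.2·20 = 22; r = 19.5 − 22 = -2.5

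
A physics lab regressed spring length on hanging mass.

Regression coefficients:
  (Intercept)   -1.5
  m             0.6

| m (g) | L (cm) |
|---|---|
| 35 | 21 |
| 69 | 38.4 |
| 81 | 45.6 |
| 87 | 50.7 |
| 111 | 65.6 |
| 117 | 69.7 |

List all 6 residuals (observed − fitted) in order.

m=35: ŷ = -1.5 + 0.6·35 = 19.5; r = 21 − 19.5 = 1.5
m=69: ŷ = -1.5 + 0.6·69 = 39.9; r = 38.4 − 39.9 = -1.5
m=81: ŷ = -1.5 + 0.6·81 = 47.1; r = 45.6 − 47.1 = -1.5
m=87: ŷ = -1.5 + 0.6·87 = 50.7; r = 50.7 − 50.7 = 0
m=111: ŷ = -1.5 + 0.6·111 = 65.1; r = 65.6 − 65.1 = 0.5
m=117: ŷ = -1.5 + 0.6·117 = 68.7; r = 69.7 − 68.7 = 1

1.5, -1.5, -1.5, 0, 0.5, 1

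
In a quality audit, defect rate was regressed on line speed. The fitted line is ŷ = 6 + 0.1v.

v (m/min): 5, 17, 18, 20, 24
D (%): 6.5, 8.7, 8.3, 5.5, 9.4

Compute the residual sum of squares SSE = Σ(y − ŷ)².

SSE = 8.5

v=5: ŷ = 6 + 0.1·5 = 6.5; e = 6.5 − 6.5 = 0
v=17: ŷ = 6 + 0.1·17 = 7.7; e = 8.7 − 7.7 = 1
v=18: ŷ = 6 + 0.1·18 = 7.8; e = 8.3 − 7.8 = 0.5
v=20: ŷ = 6 + 0.1·20 = 8; e = 5.5 − 8 = -2.5
v=24: ŷ = 6 + 0.1·24 = 8.4; e = 9.4 − 8.4 = 1
SSE = 0 + 1 + 0.25 + 6.25 + 1 = 8.5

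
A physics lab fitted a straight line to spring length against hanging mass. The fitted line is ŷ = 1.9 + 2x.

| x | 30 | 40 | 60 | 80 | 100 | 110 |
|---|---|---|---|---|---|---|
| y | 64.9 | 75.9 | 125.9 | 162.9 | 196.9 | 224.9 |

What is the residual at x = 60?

r = 4

ŷ = 1.9 + 2·60 = 121.9
r = 125.9 − 121.9 = 4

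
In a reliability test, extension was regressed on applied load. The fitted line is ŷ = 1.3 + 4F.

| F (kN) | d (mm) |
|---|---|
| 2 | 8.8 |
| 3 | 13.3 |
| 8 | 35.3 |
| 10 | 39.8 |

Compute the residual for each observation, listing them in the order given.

F=2: ŷ = 1.3 + 4·2 = 9.3; r = 8.8 − 9.3 = -0.5
F=3: ŷ = 1.3 + 4·3 = 13.3; r = 13.3 − 13.3 = 0
F=8: ŷ = 1.3 + 4·8 = 33.3; r = 35.3 − 33.3 = 2
F=10: ŷ = 1.3 + 4·10 = 41.3; r = 39.8 − 41.3 = -1.5

-0.5, 0, 2, -1.5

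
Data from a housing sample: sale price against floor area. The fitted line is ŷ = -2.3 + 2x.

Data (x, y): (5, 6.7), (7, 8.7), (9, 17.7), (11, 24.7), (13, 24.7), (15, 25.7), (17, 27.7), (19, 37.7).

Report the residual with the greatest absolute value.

e = 5

x=5: ŷ = -2.3 + 2·5 = 7.7; e = 6.7 − 7.7 = -1
x=7: ŷ = -2.3 + 2·7 = 11.7; e = 8.7 − 11.7 = -3
x=9: ŷ = -2.3 + 2·9 = 15.7; e = 17.7 − 15.7 = 2
x=11: ŷ = -2.3 + 2·11 = 19.7; e = 24.7 − 19.7 = 5
x=13: ŷ = -2.3 + 2·13 = 23.7; e = 24.7 − 23.7 = 1
x=15: ŷ = -2.3 + 2·15 = 27.7; e = 25.7 − 27.7 = -2
x=17: ŷ = -2.3 + 2·17 = 31.7; e = 27.7 − 31.7 = -4
x=19: ŷ = -2.3 + 2·19 = 35.7; e = 37.7 − 35.7 = 2
Largest |e| is 5 at x = 11, residual 5.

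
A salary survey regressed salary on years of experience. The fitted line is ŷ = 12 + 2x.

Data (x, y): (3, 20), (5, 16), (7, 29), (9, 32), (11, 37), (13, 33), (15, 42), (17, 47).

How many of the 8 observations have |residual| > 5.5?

1

x=3: ŷ = 12 + 2·3 = 18; e = 20 − 18 = 2
x=5: ŷ = 12 + 2·5 = 22; e = 16 − 22 = -6
x=7: ŷ = 12 + 2·7 = 26; e = 29 − 26 = 3
x=9: ŷ = 12 + 2·9 = 30; e = 32 − 30 = 2
x=11: ŷ = 12 + 2·11 = 34; e = 37 − 34 = 3
x=13: ŷ = 12 + 2·13 = 38; e = 33 − 38 = -5
x=15: ŷ = 12 + 2·15 = 42; e = 42 − 42 = 0
x=17: ŷ = 12 + 2·17 = 46; e = 47 − 46 = 1
|e| > 5.5: x=5 (|e|=6) → 1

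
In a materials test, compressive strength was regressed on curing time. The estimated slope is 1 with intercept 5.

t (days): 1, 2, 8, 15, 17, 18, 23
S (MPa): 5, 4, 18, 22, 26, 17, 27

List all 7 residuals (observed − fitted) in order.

-1, -3, 5, 2, 4, -6, -1

t=1: ŷ = 5 + 1 = 6; e = 5 − 6 = -1
t=2: ŷ = 5 + 2 = 7; e = 4 − 7 = -3
t=8: ŷ = 5 + 8 = 13; e = 18 − 13 = 5
t=15: ŷ = 5 + 15 = 20; e = 22 − 20 = 2
t=17: ŷ = 5 + 17 = 22; e = 26 − 22 = 4
t=18: ŷ = 5 + 18 = 23; e = 17 − 23 = -6
t=23: ŷ = 5 + 23 = 28; e = 27 − 28 = -1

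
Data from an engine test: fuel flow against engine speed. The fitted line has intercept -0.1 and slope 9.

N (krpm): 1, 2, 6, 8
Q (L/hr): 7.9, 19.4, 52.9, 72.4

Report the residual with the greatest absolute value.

N=1: ŷ = -0.1 + 9·1 = 8.9; r = 7.9 − 8.9 = -1
N=2: ŷ = -0.1 + 9·2 = 17.9; r = 19.4 − 17.9 = 1.5
N=6: ŷ = -0.1 + 9·6 = 53.9; r = 52.9 − 53.9 = -1
N=8: ŷ = -0.1 + 9·8 = 71.9; r = 72.4 − 71.9 = 0.5
Largest |r| is 1.5 at N = 2, residual 1.5.

r = 1.5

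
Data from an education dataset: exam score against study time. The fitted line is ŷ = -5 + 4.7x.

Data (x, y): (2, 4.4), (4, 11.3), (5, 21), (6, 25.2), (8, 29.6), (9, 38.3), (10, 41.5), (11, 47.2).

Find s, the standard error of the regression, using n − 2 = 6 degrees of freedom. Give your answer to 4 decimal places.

s = 2.1213

x=2: ŷ = -5 + 4.7·2 = 4.4; e = 4.4 − 4.4 = 0
x=4: ŷ = -5 + 4.7·4 = 13.8; e = 11.3 − 13.8 = -2.5
x=5: ŷ = -5 + 4.7·5 = 18.5; e = 21 − 18.5 = 2.5
x=6: ŷ = -5 + 4.7·6 = 23.2; e = 25.2 − 23.2 = 2
x=8: ŷ = -5 + 4.7·8 = 32.6; e = 29.6 − 32.6 = -3
x=9: ŷ = -5 + 4.7·9 = 37.3; e = 38.3 − 37.3 = 1
x=10: ŷ = -5 + 4.7·10 = 42; e = 41.5 − 42 = -0.5
x=11: ŷ = -5 + 4.7·11 = 46.7; e = 47.2 − 46.7 = 0.5
SSE = 0 + 6.25 + 6.25 + 4 + 9 + 1 + 0.25 + 0.25 = 27
s = √(27/6) = √4.5 ≈ 2.1213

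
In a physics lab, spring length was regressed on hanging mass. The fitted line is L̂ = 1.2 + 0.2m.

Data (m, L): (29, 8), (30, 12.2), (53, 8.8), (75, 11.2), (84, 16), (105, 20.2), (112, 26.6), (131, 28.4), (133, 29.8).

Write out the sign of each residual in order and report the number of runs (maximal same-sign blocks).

m=29: L̂ = 1.2 + 0.2·29 = 7; r = 8 − 7 = 1
m=30: L̂ = 1.2 + 0.2·30 = 7.2; r = 12.2 − 7.2 = 5
m=53: L̂ = 1.2 + 0.2·53 = 11.8; r = 8.8 − 11.8 = -3
m=75: L̂ = 1.2 + 0.2·75 = 16.2; r = 11.2 − 16.2 = -5
m=84: L̂ = 1.2 + 0.2·84 = 18; r = 16 − 18 = -2
m=105: L̂ = 1.2 + 0.2·105 = 22.2; r = 20.2 − 22.2 = -2
m=112: L̂ = 1.2 + 0.2·112 = 23.6; r = 26.6 − 23.6 = 3
m=131: L̂ = 1.2 + 0.2·131 = 27.4; r = 28.4 − 27.4 = 1
m=133: L̂ = 1.2 + 0.2·133 = 27.8; r = 29.8 − 27.8 = 2
Signs: + + − − − − + + +
Runs: +×2, −×4, +×3 → 3

3 runs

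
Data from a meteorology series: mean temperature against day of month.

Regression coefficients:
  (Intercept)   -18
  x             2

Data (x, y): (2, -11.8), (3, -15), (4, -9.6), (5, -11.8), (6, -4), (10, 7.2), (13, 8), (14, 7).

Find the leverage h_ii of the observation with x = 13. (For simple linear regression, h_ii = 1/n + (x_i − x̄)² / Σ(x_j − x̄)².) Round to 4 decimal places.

x̄ = (2 + 3 + 4 + 5 + 6 + 10 + 13 + 14)/8 = 7.125
Σ(x − x̄)² = 26.2656 + 17.0156 + 9.76562 + 4.51562 + 1.26562 + 8.26562 + 34.5156 + 47.2656 = 148.875
h = 1/8 + (5.875)²/148.875 = 0.125 + 0.231843 = 0.3568

h = 0.3568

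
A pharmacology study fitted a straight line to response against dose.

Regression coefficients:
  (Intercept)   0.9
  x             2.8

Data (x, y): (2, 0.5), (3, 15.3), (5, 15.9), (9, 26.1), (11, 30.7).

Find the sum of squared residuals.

x=2: ŷ = 0.9 + 2.8·2 = 6.5; r = 0.5 − 6.5 = -6
x=3: ŷ = 0.9 + 2.8·3 = 9.3; r = 15.3 − 9.3 = 6
x=5: ŷ = 0.9 + 2.8·5 = 14.9; r = 15.9 − 14.9 = 1
x=9: ŷ = 0.9 + 2.8·9 = 26.1; r = 26.1 − 26.1 = 0
x=11: ŷ = 0.9 + 2.8·11 = 31.7; r = 30.7 − 31.7 = -1
SSE = 36 + 36 + 1 + 0 + 1 = 74

SSE = 74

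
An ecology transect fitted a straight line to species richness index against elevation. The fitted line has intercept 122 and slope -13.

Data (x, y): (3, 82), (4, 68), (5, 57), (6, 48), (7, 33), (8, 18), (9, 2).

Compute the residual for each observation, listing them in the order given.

-1, -2, 0, 4, 2, 0, -3

x=3: ŷ = 122 − 13·3 = 83; r = 82 − 83 = -1
x=4: ŷ = 122 − 13·4 = 70; r = 68 − 70 = -2
x=5: ŷ = 122 − 13·5 = 57; r = 57 − 57 = 0
x=6: ŷ = 122 − 13·6 = 44; r = 48 − 44 = 4
x=7: ŷ = 122 − 13·7 = 31; r = 33 − 31 = 2
x=8: ŷ = 122 − 13·8 = 18; r = 18 − 18 = 0
x=9: ŷ = 122 − 13·9 = 5; r = 2 − 5 = -3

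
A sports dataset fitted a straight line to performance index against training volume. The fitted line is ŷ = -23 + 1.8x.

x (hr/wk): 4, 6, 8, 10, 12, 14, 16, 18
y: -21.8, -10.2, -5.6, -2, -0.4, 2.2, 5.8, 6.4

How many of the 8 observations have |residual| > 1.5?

5

x=4: ŷ = -23 + 1.8·4 = -15.8; e = -21.8 − (-15.8) = -6
x=6: ŷ = -23 + 1.8·6 = -12.2; e = -10.2 − (-12.2) = 2
x=8: ŷ = -23 + 1.8·8 = -8.6; e = -5.6 − (-8.6) = 3
x=10: ŷ = -23 + 1.8·10 = -5; e = -2 − (-5) = 3
x=12: ŷ = -23 + 1.8·12 = -1.4; e = -0.4 − (-1.4) = 1
x=14: ŷ = -23 + 1.8·14 = 2.2; e = 2.2 − 2.2 = 0
x=16: ŷ = -23 + 1.8·16 = 5.8; e = 5.8 − 5.8 = 0
x=18: ŷ = -23 + 1.8·18 = 9.4; e = 6.4 − 9.4 = -3
|e| > 1.5: x=4 (|e|=6), x=6 (|e|=2), x=8 (|e|=3), x=10 (|e|=3), x=18 (|e|=3) → 5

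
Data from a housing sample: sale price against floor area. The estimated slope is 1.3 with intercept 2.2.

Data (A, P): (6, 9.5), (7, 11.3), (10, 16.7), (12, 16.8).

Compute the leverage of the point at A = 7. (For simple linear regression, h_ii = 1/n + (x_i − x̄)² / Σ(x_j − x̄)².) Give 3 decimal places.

h = 0.385

Ā = (6 + 7 + 10 + 12)/4 = 8.75
Σ(A − Ā)² = 7.5625 + 3.0625 + 1.5625 + 10.5625 = 22.75
h = 1/4 + (-1.75)²/22.75 = 0.25 + 0.134615 = 0.385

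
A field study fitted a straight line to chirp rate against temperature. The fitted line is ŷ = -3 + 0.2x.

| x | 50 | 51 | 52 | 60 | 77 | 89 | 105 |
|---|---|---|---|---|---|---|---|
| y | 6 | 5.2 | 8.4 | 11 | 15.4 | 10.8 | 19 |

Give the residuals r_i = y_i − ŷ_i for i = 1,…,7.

-1, -2, 1, 2, 3, -4, 1

x=50: ŷ = -3 + 0.2·50 = 7; r = 6 − 7 = -1
x=51: ŷ = -3 + 0.2·51 = 7.2; r = 5.2 − 7.2 = -2
x=52: ŷ = -3 + 0.2·52 = 7.4; r = 8.4 − 7.4 = 1
x=60: ŷ = -3 + 0.2·60 = 9; r = 11 − 9 = 2
x=77: ŷ = -3 + 0.2·77 = 12.4; r = 15.4 − 12.4 = 3
x=89: ŷ = -3 + 0.2·89 = 14.8; r = 10.8 − 14.8 = -4
x=105: ŷ = -3 + 0.2·105 = 18; r = 19 − 18 = 1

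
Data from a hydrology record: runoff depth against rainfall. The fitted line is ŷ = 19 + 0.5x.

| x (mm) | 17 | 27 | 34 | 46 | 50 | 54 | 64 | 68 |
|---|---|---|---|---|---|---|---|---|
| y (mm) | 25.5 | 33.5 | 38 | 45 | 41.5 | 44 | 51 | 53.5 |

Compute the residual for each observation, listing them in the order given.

x=17: ŷ = 19 + 0.5·17 = 27.5; r = 25.5 − 27.5 = -2
x=27: ŷ = 19 + 0.5·27 = 32.5; r = 33.5 − 32.5 = 1
x=34: ŷ = 19 + 0.5·34 = 36; r = 38 − 36 = 2
x=46: ŷ = 19 + 0.5·46 = 42; r = 45 − 42 = 3
x=50: ŷ = 19 + 0.5·50 = 44; r = 41.5 − 44 = -2.5
x=54: ŷ = 19 + 0.5·54 = 46; r = 44 − 46 = -2
x=64: ŷ = 19 + 0.5·64 = 51; r = 51 − 51 = 0
x=68: ŷ = 19 + 0.5·68 = 53; r = 53.5 − 53 = 0.5

-2, 1, 2, 3, -2.5, -2, 0, 0.5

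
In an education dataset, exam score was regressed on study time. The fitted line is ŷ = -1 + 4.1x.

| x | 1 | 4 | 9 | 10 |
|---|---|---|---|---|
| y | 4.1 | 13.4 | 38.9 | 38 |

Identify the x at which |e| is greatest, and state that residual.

x = 9, e = 3

x=1: ŷ = -1 + 4.1·1 = 3.1; e = 4.1 − 3.1 = 1
x=4: ŷ = -1 + 4.1·4 = 15.4; e = 13.4 − 15.4 = -2
x=9: ŷ = -1 + 4.1·9 = 35.9; e = 38.9 − 35.9 = 3
x=10: ŷ = -1 + 4.1·10 = 40; e = 38 − 40 = -2
Largest |e| is 3 at x = 9, residual 3.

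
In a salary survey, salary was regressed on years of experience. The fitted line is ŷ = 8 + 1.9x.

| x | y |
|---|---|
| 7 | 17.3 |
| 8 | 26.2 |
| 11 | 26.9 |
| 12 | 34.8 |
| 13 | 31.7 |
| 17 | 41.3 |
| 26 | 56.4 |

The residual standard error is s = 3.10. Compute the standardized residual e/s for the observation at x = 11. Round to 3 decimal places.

-0.645

ŷ = 8 + 1.9·11 = 28.9
e = 26.9 − 28.9 = -2
e/s = -2 / 3.10 = -0.645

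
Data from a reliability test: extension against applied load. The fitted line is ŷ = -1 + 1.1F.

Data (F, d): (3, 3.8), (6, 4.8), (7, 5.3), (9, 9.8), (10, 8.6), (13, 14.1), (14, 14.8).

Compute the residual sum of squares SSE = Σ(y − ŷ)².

F=3: ŷ = -1 + 1.1·3 = 2.3; e = 3.8 − 2.3 = 1.5
F=6: ŷ = -1 + 1.1·6 = 5.6; e = 4.8 − 5.6 = -0.8
F=7: ŷ = -1 + 1.1·7 = 6.7; e = 5.3 − 6.7 = -1.4
F=9: ŷ = -1 + 1.1·9 = 8.9; e = 9.8 − 8.9 = 0.9
F=10: ŷ = -1 + 1.1·10 = 10; e = 8.6 − 10 = -1.4
F=13: ŷ = -1 + 1.1·13 = 13.3; e = 14.1 − 13.3 = 0.8
F=14: ŷ = -1 + 1.1·14 = 14.4; e = 14.8 − 14.4 = 0.4
SSE = 2.25 + 0.64 + 1.96 + 0.81 + 1.96 + 0.64 + 0.16 = 8.42

SSE = 8.42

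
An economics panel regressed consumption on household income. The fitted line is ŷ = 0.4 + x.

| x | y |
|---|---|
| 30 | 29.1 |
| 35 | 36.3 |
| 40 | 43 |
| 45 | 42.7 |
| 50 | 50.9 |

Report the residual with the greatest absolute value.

x=30: ŷ = 0.4 + 30 = 30.4; e = 29.1 − 30.4 = -1.3
x=35: ŷ = 0.4 + 35 = 35.4; e = 36.3 − 35.4 = 0.9
x=40: ŷ = 0.4 + 40 = 40.4; e = 43 − 40.4 = 2.6
x=45: ŷ = 0.4 + 45 = 45.4; e = 42.7 − 45.4 = -2.7
x=50: ŷ = 0.4 + 50 = 50.4; e = 50.9 − 50.4 = 0.5
Largest |e| is 2.7 at x = 45, residual -2.7.

e = -2.7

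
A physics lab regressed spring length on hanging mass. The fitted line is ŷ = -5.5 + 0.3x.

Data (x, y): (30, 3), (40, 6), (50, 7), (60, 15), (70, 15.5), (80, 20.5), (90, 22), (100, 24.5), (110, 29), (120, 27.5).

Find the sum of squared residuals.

SSE = 28.5

x=30: ŷ = -5.5 + 0.3·30 = 3.5; r = 3 − 3.5 = -0.5
x=40: ŷ = -5.5 + 0.3·40 = 6.5; r = 6 − 6.5 = -0.5
x=50: ŷ = -5.5 + 0.3·50 = 9.5; r = 7 − 9.5 = -2.5
x=60: ŷ = -5.5 + 0.3·60 = 12.5; r = 15 − 12.5 = 2.5
x=70: ŷ = -5.5 + 0.3·70 = 15.5; r = 15.5 − 15.5 = 0
x=80: ŷ = -5.5 + 0.3·80 = 18.5; r = 20.5 − 18.5 = 2
x=90: ŷ = -5.5 + 0.3·90 = 21.5; r = 22 − 21.5 = 0.5
x=100: ŷ = -5.5 + 0.3·100 = 24.5; r = 24.5 − 24.5 = 0
x=110: ŷ = -5.5 + 0.3·110 = 27.5; r = 29 − 27.5 = 1.5
x=120: ŷ = -5.5 + 0.3·120 = 30.5; r = 27.5 − 30.5 = -3
SSE = 0.25 + 0.25 + 6.25 + 6.25 + 0 + 4 + 0.25 + 0 + 2.25 + 9 = 28.5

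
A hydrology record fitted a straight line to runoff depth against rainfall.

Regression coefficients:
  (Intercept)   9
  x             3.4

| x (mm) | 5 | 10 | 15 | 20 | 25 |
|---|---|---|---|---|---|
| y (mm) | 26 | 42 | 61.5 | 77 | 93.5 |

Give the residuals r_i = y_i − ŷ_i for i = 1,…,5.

x=5: ŷ = 9 + 3.4·5 = 26; r = 26 − 26 = 0
x=10: ŷ = 9 + 3.4·10 = 43; r = 42 − 43 = -1
x=15: ŷ = 9 + 3.4·15 = 60; r = 61.5 − 60 = 1.5
x=20: ŷ = 9 + 3.4·20 = 77; r = 77 − 77 = 0
x=25: ŷ = 9 + 3.4·25 = 94; r = 93.5 − 94 = -0.5

0, -1, 1.5, 0, -0.5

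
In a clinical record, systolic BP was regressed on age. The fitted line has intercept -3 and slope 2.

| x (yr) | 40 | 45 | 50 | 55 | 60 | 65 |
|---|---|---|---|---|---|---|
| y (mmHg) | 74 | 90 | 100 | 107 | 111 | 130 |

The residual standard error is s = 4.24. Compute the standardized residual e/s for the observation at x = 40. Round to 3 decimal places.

-0.708

ŷ = -3 + 2·40 = 77
e = 74 − 77 = -3
e/s = -3 / 4.24 = -0.708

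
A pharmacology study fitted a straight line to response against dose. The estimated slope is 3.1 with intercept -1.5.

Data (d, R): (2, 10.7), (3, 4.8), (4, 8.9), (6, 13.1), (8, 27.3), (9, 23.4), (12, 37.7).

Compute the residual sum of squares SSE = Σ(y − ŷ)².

SSE = 94

d=2: R̂ = -1.5 + 3.1·2 = 4.7; e = 10.7 − 4.7 = 6
d=3: R̂ = -1.5 + 3.1·3 = 7.8; e = 4.8 − 7.8 = -3
d=4: R̂ = -1.5 + 3.1·4 = 10.9; e = 8.9 − 10.9 = -2
d=6: R̂ = -1.5 + 3.1·6 = 17.1; e = 13.1 − 17.1 = -4
d=8: R̂ = -1.5 + 3.1·8 = 23.3; e = 27.3 − 23.3 = 4
d=9: R̂ = -1.5 + 3.1·9 = 26.4; e = 23.4 − 26.4 = -3
d=12: R̂ = -1.5 + 3.1·12 = 35.7; e = 37.7 − 35.7 = 2
SSE = 36 + 9 + 4 + 16 + 16 + 9 + 4 = 94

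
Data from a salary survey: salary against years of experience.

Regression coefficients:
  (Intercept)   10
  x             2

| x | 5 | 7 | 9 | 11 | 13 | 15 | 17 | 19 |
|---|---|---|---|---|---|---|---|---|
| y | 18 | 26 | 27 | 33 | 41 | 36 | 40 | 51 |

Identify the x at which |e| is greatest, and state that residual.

x = 13, e = 5

x=5: ŷ = 10 + 2·5 = 20; e = 18 − 20 = -2
x=7: ŷ = 10 + 2·7 = 24; e = 26 − 24 = 2
x=9: ŷ = 10 + 2·9 = 28; e = 27 − 28 = -1
x=11: ŷ = 10 + 2·11 = 32; e = 33 − 32 = 1
x=13: ŷ = 10 + 2·13 = 36; e = 41 − 36 = 5
x=15: ŷ = 10 + 2·15 = 40; e = 36 − 40 = -4
x=17: ŷ = 10 + 2·17 = 44; e = 40 − 44 = -4
x=19: ŷ = 10 + 2·19 = 48; e = 51 − 48 = 3
Largest |e| is 5 at x = 13, residual 5.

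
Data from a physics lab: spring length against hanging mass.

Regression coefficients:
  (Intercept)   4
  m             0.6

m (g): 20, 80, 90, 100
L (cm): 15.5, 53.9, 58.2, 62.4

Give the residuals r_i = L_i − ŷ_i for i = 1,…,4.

m=20: ŷ = 4 + 0.6·20 = 16; r = 15.5 − 16 = -0.5
m=80: ŷ = 4 + 0.6·80 = 52; r = 53.9 − 52 = 1.9
m=90: ŷ = 4 + 0.6·90 = 58; r = 58.2 − 58 = 0.2
m=100: ŷ = 4 + 0.6·100 = 64; r = 62.4 − 64 = -1.6

-0.5, 1.9, 0.2, -1.6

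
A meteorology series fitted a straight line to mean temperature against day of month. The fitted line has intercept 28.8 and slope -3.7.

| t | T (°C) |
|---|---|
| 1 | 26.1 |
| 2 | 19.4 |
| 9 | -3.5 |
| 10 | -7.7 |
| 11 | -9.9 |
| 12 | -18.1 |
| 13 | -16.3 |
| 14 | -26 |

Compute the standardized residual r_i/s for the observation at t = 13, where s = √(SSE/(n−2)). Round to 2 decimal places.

t=1: T̂ = 28.8 − 3.7·1 = 25.1; r = 26.1 − 25.1 = 1
t=2: T̂ = 28.8 − 3.7·2 = 21.4; r = 19.4 − 21.4 = -2
t=9: T̂ = 28.8 − 3.7·9 = -4.5; r = -3.5 − (-4.5) = 1
t=10: T̂ = 28.8 − 3.7·10 = -8.2; r = -7.7 − (-8.2) = 0.5
t=11: T̂ = 28.8 − 3.7·11 = -11.9; r = -9.9 − (-11.9) = 2
t=12: T̂ = 28.8 − 3.7·12 = -15.6; r = -18.1 − (-15.6) = -2.5
t=13: T̂ = 28.8 − 3.7·13 = -19.3; r = -16.3 − (-19.3) = 3
t=14: T̂ = 28.8 − 3.7·14 = -23; r = -26 − (-23) = -3
SSE = 1 + 4 + 1 + 0.25 + 4 + 6.25 + 9 + 9 = 34.5
s = √(34.5/6) = 2.39792
r/s = 3 / 2.39792 = 1.25

1.25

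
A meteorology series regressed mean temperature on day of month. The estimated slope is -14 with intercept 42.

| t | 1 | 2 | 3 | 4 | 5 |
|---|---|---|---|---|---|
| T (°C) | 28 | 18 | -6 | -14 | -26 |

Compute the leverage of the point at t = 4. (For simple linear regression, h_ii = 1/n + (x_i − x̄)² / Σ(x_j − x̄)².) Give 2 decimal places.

h = 0.30

t̄ = (1 + 2 + 3 + 4 + 5)/5 = 3
Σ(t − t̄)² = 4 + 1 + 0 + 1 + 4 = 10
h = 1/5 + (1)²/10 = 0.2 + 0.1 = 0.30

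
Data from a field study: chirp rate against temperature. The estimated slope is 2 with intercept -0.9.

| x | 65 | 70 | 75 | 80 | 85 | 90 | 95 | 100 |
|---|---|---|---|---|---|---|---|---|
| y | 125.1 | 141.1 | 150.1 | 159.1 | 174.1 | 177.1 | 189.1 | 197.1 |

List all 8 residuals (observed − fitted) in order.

-4, 2, 1, 0, 5, -2, 0, -2

x=65: ŷ = -0.9 + 2·65 = 129.1; r = 125.1 − 129.1 = -4
x=70: ŷ = -0.9 + 2·70 = 139.1; r = 141.1 − 139.1 = 2
x=75: ŷ = -0.9 + 2·75 = 149.1; r = 150.1 − 149.1 = 1
x=80: ŷ = -0.9 + 2·80 = 159.1; r = 159.1 − 159.1 = 0
x=85: ŷ = -0.9 + 2·85 = 169.1; r = 174.1 − 169.1 = 5
x=90: ŷ = -0.9 + 2·90 = 179.1; r = 177.1 − 179.1 = -2
x=95: ŷ = -0.9 + 2·95 = 189.1; r = 189.1 − 189.1 = 0
x=100: ŷ = -0.9 + 2·100 = 199.1; r = 197.1 − 199.1 = -2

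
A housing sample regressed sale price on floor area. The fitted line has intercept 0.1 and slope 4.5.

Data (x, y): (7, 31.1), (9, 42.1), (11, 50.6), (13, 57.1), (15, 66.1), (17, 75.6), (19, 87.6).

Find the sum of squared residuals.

SSE = 13

x=7: ŷ = 0.1 + 4.5·7 = 31.6; r = 31.1 − 31.6 = -0.5
x=9: ŷ = 0.1 + 4.5·9 = 40.6; r = 42.1 − 40.6 = 1.5
x=11: ŷ = 0.1 + 4.5·11 = 49.6; r = 50.6 − 49.6 = 1
x=13: ŷ = 0.1 + 4.5·13 = 58.6; r = 57.1 − 58.6 = -1.5
x=15: ŷ = 0.1 + 4.5·15 = 67.6; r = 66.1 − 67.6 = -1.5
x=17: ŷ = 0.1 + 4.5·17 = 76.6; r = 75.6 − 76.6 = -1
x=19: ŷ = 0.1 + 4.5·19 = 85.6; r = 87.6 − 85.6 = 2
SSE = 0.25 + 2.25 + 1 + 2.25 + 2.25 + 1 + 4 = 13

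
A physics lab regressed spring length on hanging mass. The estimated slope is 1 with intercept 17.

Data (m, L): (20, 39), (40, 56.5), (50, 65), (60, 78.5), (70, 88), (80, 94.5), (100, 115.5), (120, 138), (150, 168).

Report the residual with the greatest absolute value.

m=20: L̂ = 17 + 20 = 37; e = 39 − 37 = 2
m=40: L̂ = 17 + 40 = 57; e = 56.5 − 57 = -0.5
m=50: L̂ = 17 + 50 = 67; e = 65 − 67 = -2
m=60: L̂ = 17 + 60 = 77; e = 78.5 − 77 = 1.5
m=70: L̂ = 17 + 70 = 87; e = 88 − 87 = 1
m=80: L̂ = 17 + 80 = 97; e = 94.5 − 97 = -2.5
m=100: L̂ = 17 + 100 = 117; e = 115.5 − 117 = -1.5
m=120: L̂ = 17 + 120 = 137; e = 138 − 137 = 1
m=150: L̂ = 17 + 150 = 167; e = 168 − 167 = 1
Largest |e| is 2.5 at m = 80, residual -2.5.

e = -2.5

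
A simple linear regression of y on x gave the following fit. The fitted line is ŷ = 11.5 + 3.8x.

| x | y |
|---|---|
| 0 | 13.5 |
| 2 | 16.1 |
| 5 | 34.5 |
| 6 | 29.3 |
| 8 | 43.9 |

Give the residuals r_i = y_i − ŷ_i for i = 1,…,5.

x=0: ŷ = 11.5 + 3.8·0 = 11.5; r = 13.5 − 11.5 = 2
x=2: ŷ = 11.5 + 3.8·2 = 19.1; r = 16.1 − 19.1 = -3
x=5: ŷ = 11.5 + 3.8·5 = 30.5; r = 34.5 − 30.5 = 4
x=6: ŷ = 11.5 + 3.8·6 = 34.3; r = 29.3 − 34.3 = -5
x=8: ŷ = 11.5 + 3.8·8 = 41.9; r = 43.9 − 41.9 = 2

2, -3, 4, -5, 2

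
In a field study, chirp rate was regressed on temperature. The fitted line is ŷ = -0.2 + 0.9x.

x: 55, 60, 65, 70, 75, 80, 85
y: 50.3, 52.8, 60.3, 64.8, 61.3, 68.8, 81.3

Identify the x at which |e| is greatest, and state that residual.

x=55: ŷ = -0.2 + 0.9·55 = 49.3; e = 50.3 − 49.3 = 1
x=60: ŷ = -0.2 + 0.9·60 = 53.8; e = 52.8 − 53.8 = -1
x=65: ŷ = -0.2 + 0.9·65 = 58.3; e = 60.3 − 58.3 = 2
x=70: ŷ = -0.2 + 0.9·70 = 62.8; e = 64.8 − 62.8 = 2
x=75: ŷ = -0.2 + 0.9·75 = 67.3; e = 61.3 − 67.3 = -6
x=80: ŷ = -0.2 + 0.9·80 = 71.8; e = 68.8 − 71.8 = -3
x=85: ŷ = -0.2 + 0.9·85 = 76.3; e = 81.3 − 76.3 = 5
Largest |e| is 6 at x = 75, residual -6.

x = 75, e = -6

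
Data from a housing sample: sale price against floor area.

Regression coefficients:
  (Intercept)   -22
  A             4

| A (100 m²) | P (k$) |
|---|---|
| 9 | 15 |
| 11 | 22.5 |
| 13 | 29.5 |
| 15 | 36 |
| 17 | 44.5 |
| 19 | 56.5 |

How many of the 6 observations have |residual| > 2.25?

1

A=9: ŷ = -22 + 4·9 = 14; e = 15 − 14 = 1
A=11: ŷ = -22 + 4·11 = 22; e = 22.5 − 22 = 0.5
A=13: ŷ = -22 + 4·13 = 30; e = 29.5 − 30 = -0.5
A=15: ŷ = -22 + 4·15 = 38; e = 36 − 38 = -2
A=17: ŷ = -22 + 4·17 = 46; e = 44.5 − 46 = -1.5
A=19: ŷ = -22 + 4·19 = 54; e = 56.5 − 54 = 2.5
|e| > 2.25: A=19 (|e|=2.5) → 1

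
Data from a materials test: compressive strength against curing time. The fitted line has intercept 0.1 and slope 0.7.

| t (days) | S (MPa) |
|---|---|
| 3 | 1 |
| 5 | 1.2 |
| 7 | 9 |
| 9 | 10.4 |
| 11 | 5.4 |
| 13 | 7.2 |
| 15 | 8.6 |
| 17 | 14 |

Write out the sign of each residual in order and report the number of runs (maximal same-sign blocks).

4 runs

t=3: ŷ = 0.1 + 0.7·3 = 2.2; r = 1 − 2.2 = -1.2
t=5: ŷ = 0.1 + 0.7·5 = 3.6; r = 1.2 − 3.6 = -2.4
t=7: ŷ = 0.1 + 0.7·7 = 5; r = 9 − 5 = 4
t=9: ŷ = 0.1 + 0.7·9 = 6.4; r = 10.4 − 6.4 = 4
t=11: ŷ = 0.1 + 0.7·11 = 7.8; r = 5.4 − 7.8 = -2.4
t=13: ŷ = 0.1 + 0.7·13 = 9.2; r = 7.2 − 9.2 = -2
t=15: ŷ = 0.1 + 0.7·15 = 10.6; r = 8.6 − 10.6 = -2
t=17: ŷ = 0.1 + 0.7·17 = 12; r = 14 − 12 = 2
Signs: − − + + − − − +
Runs: −×2, +×2, −×3, +×1 → 4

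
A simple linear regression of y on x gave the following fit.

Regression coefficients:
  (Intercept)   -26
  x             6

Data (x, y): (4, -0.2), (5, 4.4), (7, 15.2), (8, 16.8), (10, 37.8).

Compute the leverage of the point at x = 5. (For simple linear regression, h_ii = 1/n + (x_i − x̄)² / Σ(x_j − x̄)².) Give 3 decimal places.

h = 0.342

x̄ = (4 + 5 + 7 + 8 + 10)/5 = 6.8
Σ(x − x̄)² = 7.84 + 3.24 + 0.04 + 1.44 + 10.24 = 22.8
h = 1/5 + (-1.8)²/22.8 = 0.2 + 0.142105 = 0.342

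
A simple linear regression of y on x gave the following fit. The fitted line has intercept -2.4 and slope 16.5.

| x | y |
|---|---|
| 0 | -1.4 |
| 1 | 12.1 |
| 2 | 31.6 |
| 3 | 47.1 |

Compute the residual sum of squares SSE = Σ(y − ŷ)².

x=0: ŷ = -2.4 + 16.5·0 = -2.4; e = -1.4 − (-2.4) = 1
x=1: ŷ = -2.4 + 16.5·1 = 14.1; e = 12.1 − 14.1 = -2
x=2: ŷ = -2.4 + 16.5·2 = 30.6; e = 31.6 − 30.6 = 1
x=3: ŷ = -2.4 + 16.5·3 = 47.1; e = 47.1 − 47.1 = 0
SSE = 1 + 4 + 1 + 0 = 6

SSE = 6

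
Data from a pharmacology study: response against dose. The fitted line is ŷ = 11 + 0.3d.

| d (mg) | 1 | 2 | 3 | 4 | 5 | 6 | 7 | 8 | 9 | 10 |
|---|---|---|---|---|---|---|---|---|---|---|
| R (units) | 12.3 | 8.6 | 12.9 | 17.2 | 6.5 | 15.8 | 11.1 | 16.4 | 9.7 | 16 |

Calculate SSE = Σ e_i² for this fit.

d=1: ŷ = 11 + 0.3·1 = 11.3; e = 12.3 − 11.3 = 1
d=2: ŷ = 11 + 0.3·2 = 11.6; e = 8.6 − 11.6 = -3
d=3: ŷ = 11 + 0.3·3 = 11.9; e = 12.9 − 11.9 = 1
d=4: ŷ = 11 + 0.3·4 = 12.2; e = 17.2 − 12.2 = 5
d=5: ŷ = 11 + 0.3·5 = 12.5; e = 6.5 − 12.5 = -6
d=6: ŷ = 11 + 0.3·6 = 12.8; e = 15.8 − 12.8 = 3
d=7: ŷ = 11 + 0.3·7 = 13.1; e = 11.1 − 13.1 = -2
d=8: ŷ = 11 + 0.3·8 = 13.4; e = 16.4 − 13.4 = 3
d=9: ŷ = 11 + 0.3·9 = 13.7; e = 9.7 − 13.7 = -4
d=10: ŷ = 11 + 0.3·10 = 14; e = 16 − 14 = 2
SSE = 1 + 9 + 1 + 25 + 36 + 9 + 4 + 9 + 16 + 4 = 114

SSE = 114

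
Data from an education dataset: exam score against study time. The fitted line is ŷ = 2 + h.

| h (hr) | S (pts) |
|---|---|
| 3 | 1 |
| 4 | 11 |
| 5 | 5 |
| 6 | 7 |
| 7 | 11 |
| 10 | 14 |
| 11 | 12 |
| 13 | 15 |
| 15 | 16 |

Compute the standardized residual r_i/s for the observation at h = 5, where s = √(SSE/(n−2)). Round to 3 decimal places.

-0.707

h=3: ŷ = 2 + 3 = 5; r = 1 − 5 = -4
h=4: ŷ = 2 + 4 = 6; r = 11 − 6 = 5
h=5: ŷ = 2 + 5 = 7; r = 5 − 7 = -2
h=6: ŷ = 2 + 6 = 8; r = 7 − 8 = -1
h=7: ŷ = 2 + 7 = 9; r = 11 − 9 = 2
h=10: ŷ = 2 + 10 = 12; r = 14 − 12 = 2
h=11: ŷ = 2 + 11 = 13; r = 12 − 13 = -1
h=13: ŷ = 2 + 13 = 15; r = 15 − 15 = 0
h=15: ŷ = 2 + 15 = 17; r = 16 − 17 = -1
SSE = 16 + 25 + 4 + 1 + 4 + 4 + 1 + 0 + 1 = 56
s = √(56/7) = 2.82843
r/s = -2 / 2.82843 = -0.707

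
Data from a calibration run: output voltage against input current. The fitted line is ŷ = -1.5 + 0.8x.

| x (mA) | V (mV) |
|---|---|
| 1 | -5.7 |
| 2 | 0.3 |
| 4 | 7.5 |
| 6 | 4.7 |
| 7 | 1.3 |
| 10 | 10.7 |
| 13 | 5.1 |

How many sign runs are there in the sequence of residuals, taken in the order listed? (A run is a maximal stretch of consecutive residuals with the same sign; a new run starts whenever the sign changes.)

x=1: ŷ = -1.5 + 0.8·1 = -0.7; e = -5.7 − (-0.7) = -5
x=2: ŷ = -1.5 + 0.8·2 = 0.1; e = 0.3 − 0.1 = 0.2
x=4: ŷ = -1.5 + 0.8·4 = 1.7; e = 7.5 − 1.7 = 5.8
x=6: ŷ = -1.5 + 0.8·6 = 3.3; e = 4.7 − 3.3 = 1.4
x=7: ŷ = -1.5 + 0.8·7 = 4.1; e = 1.3 − 4.1 = -2.8
x=10: ŷ = -1.5 + 0.8·10 = 6.5; e = 10.7 − 6.5 = 4.2
x=13: ŷ = -1.5 + 0.8·13 = 8.9; e = 5.1 − 8.9 = -3.8
Signs: − + + + − + −
Runs: −×1, +×3, −×1, +×1, −×1 → 5

5 runs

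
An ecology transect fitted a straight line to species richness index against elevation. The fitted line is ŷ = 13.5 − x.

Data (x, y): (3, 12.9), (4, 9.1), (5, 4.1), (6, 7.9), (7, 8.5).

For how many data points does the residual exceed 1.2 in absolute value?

3

x=3: ŷ = 13.5 − 3 = 10.5; e = 12.9 − 10.5 = 2.4
x=4: ŷ = 13.5 − 4 = 9.5; e = 9.1 − 9.5 = -0.4
x=5: ŷ = 13.5 − 5 = 8.5; e = 4.1 − 8.5 = -4.4
x=6: ŷ = 13.5 − 6 = 7.5; e = 7.9 − 7.5 = 0.4
x=7: ŷ = 13.5 − 7 = 6.5; e = 8.5 − 6.5 = 2
|e| > 1.2: x=3 (|e|=2.4), x=5 (|e|=4.4), x=7 (|e|=2) → 3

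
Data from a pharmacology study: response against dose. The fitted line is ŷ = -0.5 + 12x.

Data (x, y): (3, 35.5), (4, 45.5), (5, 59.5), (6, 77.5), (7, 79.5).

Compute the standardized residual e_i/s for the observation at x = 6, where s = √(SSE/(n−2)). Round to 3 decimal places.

x=3: ŷ = -0.5 + 12·3 = 35.5; e = 35.5 − 35.5 = 0
x=4: ŷ = -0.5 + 12·4 = 47.5; e = 45.5 − 47.5 = -2
x=5: ŷ = -0.5 + 12·5 = 59.5; e = 59.5 − 59.5 = 0
x=6: ŷ = -0.5 + 12·6 = 71.5; e = 77.5 − 71.5 = 6
x=7: ŷ = -0.5 + 12·7 = 83.5; e = 79.5 − 83.5 = -4
SSE = 0 + 4 + 0 + 36 + 16 = 56
s = √(56/3) = 4.32049
e/s = 6 / 4.32049 = 1.389

1.389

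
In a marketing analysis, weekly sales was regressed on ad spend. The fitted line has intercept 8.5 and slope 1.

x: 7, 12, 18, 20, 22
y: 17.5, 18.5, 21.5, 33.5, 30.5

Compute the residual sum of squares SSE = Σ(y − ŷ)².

SSE = 58

x=7: ŷ = 8.5 + 7 = 15.5; e = 17.5 − 15.5 = 2
x=12: ŷ = 8.5 + 12 = 20.5; e = 18.5 − 20.5 = -2
x=18: ŷ = 8.5 + 18 = 26.5; e = 21.5 − 26.5 = -5
x=20: ŷ = 8.5 + 20 = 28.5; e = 33.5 − 28.5 = 5
x=22: ŷ = 8.5 + 22 = 30.5; e = 30.5 − 30.5 = 0
SSE = 4 + 4 + 25 + 25 + 0 = 58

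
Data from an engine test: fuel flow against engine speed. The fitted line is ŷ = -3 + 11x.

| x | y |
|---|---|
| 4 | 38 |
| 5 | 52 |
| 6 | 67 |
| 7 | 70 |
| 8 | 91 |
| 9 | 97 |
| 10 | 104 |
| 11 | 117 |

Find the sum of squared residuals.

x=4: ŷ = -3 + 11·4 = 41; r = 38 − 41 = -3
x=5: ŷ = -3 + 11·5 = 52; r = 52 − 52 = 0
x=6: ŷ = -3 + 11·6 = 63; r = 67 − 63 = 4
x=7: ŷ = -3 + 11·7 = 74; r = 70 − 74 = -4
x=8: ŷ = -3 + 11·8 = 85; r = 91 − 85 = 6
x=9: ŷ = -3 + 11·9 = 96; r = 97 − 96 = 1
x=10: ŷ = -3 + 11·10 = 107; r = 104 − 107 = -3
x=11: ŷ = -3 + 11·11 = 118; r = 117 − 118 = -1
SSE = 9 + 0 + 16 + 16 + 36 + 1 + 9 + 1 = 88

SSE = 88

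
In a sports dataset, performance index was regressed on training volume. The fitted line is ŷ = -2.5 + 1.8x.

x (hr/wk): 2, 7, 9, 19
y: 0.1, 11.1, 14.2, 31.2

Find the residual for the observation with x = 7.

e = 1

ŷ = -2.5 + 1.8·7 = 10.1
e = 11.1 − 10.1 = 1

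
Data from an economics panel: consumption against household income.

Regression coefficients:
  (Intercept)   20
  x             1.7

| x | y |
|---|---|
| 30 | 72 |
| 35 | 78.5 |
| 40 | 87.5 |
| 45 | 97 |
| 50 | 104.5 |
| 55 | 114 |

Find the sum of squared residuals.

x=30: ŷ = 20 + 1.7·30 = 71; e = 72 − 71 = 1
x=35: ŷ = 20 + 1.7·35 = 79.5; e = 78.5 − 79.5 = -1
x=40: ŷ = 20 + 1.7·40 = 88; e = 87.5 − 88 = -0.5
x=45: ŷ = 20 + 1.7·45 = 96.5; e = 97 − 96.5 = 0.5
x=50: ŷ = 20 + 1.7·50 = 105; e = 104.5 − 105 = -0.5
x=55: ŷ = 20 + 1.7·55 = 113.5; e = 114 − 113.5 = 0.5
SSE = 1 + 1 + 0.25 + 0.25 + 0.25 + 0.25 = 3

SSE = 3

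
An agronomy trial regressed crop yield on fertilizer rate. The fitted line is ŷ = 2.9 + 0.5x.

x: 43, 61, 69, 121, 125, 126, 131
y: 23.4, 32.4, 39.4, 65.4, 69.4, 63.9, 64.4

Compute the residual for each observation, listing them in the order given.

-1, -1, 2, 2, 4, -2, -4

x=43: ŷ = 2.9 + 0.5·43 = 24.4; e = 23.4 − 24.4 = -1
x=61: ŷ = 2.9 + 0.5·61 = 33.4; e = 32.4 − 33.4 = -1
x=69: ŷ = 2.9 + 0.5·69 = 37.4; e = 39.4 − 37.4 = 2
x=121: ŷ = 2.9 + 0.5·121 = 63.4; e = 65.4 − 63.4 = 2
x=125: ŷ = 2.9 + 0.5·125 = 65.4; e = 69.4 − 65.4 = 4
x=126: ŷ = 2.9 + 0.5·126 = 65.9; e = 63.9 − 65.9 = -2
x=131: ŷ = 2.9 + 0.5·131 = 68.4; e = 64.4 − 68.4 = -4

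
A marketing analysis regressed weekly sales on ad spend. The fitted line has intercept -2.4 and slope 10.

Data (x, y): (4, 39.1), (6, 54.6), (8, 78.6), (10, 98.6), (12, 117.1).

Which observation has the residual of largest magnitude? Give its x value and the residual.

x=4: ŷ = -2.4 + 10·4 = 37.6; e = 39.1 − 37.6 = 1.5
x=6: ŷ = -2.4 + 10·6 = 57.6; e = 54.6 − 57.6 = -3
x=8: ŷ = -2.4 + 10·8 = 77.6; e = 78.6 − 77.6 = 1
x=10: ŷ = -2.4 + 10·10 = 97.6; e = 98.6 − 97.6 = 1
x=12: ŷ = -2.4 + 10·12 = 117.6; e = 117.1 − 117.6 = -0.5
Largest |e| is 3 at x = 6, residual -3.

x = 6, e = -3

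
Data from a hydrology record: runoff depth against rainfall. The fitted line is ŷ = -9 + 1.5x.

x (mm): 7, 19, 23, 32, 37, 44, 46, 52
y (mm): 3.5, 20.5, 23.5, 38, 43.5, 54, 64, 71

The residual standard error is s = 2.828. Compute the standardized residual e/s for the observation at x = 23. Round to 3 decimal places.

ŷ = -9 + 1.5·23 = 25.5
e = 23.5 − 25.5 = -2
e/s = -2 / 2.828 = -0.707

-0.707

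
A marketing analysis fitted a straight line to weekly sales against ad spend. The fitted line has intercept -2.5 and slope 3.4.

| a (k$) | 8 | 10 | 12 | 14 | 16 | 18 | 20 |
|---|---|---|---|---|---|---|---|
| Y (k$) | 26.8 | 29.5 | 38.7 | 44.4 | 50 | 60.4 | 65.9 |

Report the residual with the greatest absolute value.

a=8: ŷ = -2.5 + 3.4·8 = 24.7; e = 26.8 − 24.7 = 2.1
a=10: ŷ = -2.5 + 3.4·10 = 31.5; e = 29.5 − 31.5 = -2
a=12: ŷ = -2.5 + 3.4·12 = 38.3; e = 38.7 − 38.3 = 0.4
a=14: ŷ = -2.5 + 3.4·14 = 45.1; e = 44.4 − 45.1 = -0.7
a=16: ŷ = -2.5 + 3.4·16 = 51.9; e = 50 − 51.9 = -1.9
a=18: ŷ = -2.5 + 3.4·18 = 58.7; e = 60.4 − 58.7 = 1.7
a=20: ŷ = -2.5 + 3.4·20 = 65.5; e = 65.9 − 65.5 = 0.4
Largest |e| is 2.1 at a = 8, residual 2.1.

e = 2.1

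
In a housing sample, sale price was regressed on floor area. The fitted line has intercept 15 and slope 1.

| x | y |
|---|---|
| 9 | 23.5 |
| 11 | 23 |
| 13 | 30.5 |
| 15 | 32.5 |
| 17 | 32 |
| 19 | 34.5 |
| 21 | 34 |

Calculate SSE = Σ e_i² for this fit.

SSE = 26

x=9: ŷ = 15 + 9 = 24; e = 23.5 − 24 = -0.5
x=11: ŷ = 15 + 11 = 26; e = 23 − 26 = -3
x=13: ŷ = 15 + 13 = 28; e = 30.5 − 28 = 2.5
x=15: ŷ = 15 + 15 = 30; e = 32.5 − 30 = 2.5
x=17: ŷ = 15 + 17 = 32; e = 32 − 32 = 0
x=19: ŷ = 15 + 19 = 34; e = 34.5 − 34 = 0.5
x=21: ŷ = 15 + 21 = 36; e = 34 − 36 = -2
SSE = 0.25 + 9 + 6.25 + 6.25 + 0 + 0.25 + 4 = 26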